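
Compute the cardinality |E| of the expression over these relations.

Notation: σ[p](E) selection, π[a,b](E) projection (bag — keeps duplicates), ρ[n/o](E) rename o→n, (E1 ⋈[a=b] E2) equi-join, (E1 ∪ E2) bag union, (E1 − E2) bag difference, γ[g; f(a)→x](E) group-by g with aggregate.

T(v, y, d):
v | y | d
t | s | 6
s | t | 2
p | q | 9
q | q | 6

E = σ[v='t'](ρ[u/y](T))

Subexpression sizes:
  T → 4
  ρ[u/y](T) → 4
  σ[v='t'](ρ[u/y](T)) → 1

|E| = 1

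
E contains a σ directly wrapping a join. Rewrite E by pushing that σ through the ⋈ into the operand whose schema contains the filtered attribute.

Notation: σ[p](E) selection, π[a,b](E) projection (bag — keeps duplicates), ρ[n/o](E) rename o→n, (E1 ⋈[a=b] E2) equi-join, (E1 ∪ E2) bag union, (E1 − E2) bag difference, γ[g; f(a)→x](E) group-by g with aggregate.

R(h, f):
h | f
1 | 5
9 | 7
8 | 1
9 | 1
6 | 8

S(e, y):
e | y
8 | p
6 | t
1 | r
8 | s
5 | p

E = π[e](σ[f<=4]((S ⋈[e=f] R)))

σ filters on f, owned by the right side.
E' = π[e]((S ⋈[e=f] σ[f<=4](R)))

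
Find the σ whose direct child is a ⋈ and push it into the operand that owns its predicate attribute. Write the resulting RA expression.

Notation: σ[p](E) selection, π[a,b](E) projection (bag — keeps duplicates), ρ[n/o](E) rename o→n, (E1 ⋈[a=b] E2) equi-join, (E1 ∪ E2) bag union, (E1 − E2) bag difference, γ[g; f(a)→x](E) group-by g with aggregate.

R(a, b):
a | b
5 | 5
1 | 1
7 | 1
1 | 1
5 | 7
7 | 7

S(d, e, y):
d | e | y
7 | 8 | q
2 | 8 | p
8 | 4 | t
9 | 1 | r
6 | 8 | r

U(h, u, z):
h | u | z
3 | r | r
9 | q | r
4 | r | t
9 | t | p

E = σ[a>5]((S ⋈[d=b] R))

σ filters on a, owned by the right side.
E' = (S ⋈[d=b] σ[a>5](R))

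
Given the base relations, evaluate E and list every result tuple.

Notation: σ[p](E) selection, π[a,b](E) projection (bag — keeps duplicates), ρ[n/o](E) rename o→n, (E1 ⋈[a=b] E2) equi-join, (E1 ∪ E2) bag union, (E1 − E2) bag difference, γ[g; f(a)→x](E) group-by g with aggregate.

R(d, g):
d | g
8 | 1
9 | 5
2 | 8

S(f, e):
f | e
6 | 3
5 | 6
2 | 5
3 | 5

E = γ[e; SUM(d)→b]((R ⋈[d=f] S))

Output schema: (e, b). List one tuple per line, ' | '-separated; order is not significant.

Stepwise |·|:
  R → 3
  S → 4
  (R ⋈[d=f] S) → 1
  γ[e; SUM(d)→b]((R ⋈[d=f] S)) → 1

== RESULT ==
e | b
5 | 2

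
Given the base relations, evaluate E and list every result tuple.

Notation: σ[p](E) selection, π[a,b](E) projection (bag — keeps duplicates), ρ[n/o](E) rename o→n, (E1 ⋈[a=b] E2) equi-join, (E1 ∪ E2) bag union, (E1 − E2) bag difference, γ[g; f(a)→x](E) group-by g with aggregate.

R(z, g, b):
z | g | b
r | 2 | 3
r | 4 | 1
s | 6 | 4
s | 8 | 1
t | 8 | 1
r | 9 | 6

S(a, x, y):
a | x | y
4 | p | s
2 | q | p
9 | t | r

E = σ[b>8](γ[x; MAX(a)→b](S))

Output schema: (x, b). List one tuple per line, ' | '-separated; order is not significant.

Subexpression sizes:
  S → 3
  γ[x; MAX(a)→b](S) → 3
  σ[b>8](γ[x; MAX(a)→b](S)) → 1

== RESULT ==
x | b
t | 9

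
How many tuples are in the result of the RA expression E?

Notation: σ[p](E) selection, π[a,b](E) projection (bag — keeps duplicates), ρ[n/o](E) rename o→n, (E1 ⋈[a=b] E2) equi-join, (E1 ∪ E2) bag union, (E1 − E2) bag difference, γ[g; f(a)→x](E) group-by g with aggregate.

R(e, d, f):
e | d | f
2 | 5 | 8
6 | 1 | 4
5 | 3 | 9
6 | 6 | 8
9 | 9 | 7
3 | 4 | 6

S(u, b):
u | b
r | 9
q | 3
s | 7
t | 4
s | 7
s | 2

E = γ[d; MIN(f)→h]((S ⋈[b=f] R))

Stepwise |·|:
  S → 6
  R → 6
  (S ⋈[b=f] R) → 4
  γ[d; MIN(f)→h]((S ⋈[b=f] R)) → 3

|E| = 3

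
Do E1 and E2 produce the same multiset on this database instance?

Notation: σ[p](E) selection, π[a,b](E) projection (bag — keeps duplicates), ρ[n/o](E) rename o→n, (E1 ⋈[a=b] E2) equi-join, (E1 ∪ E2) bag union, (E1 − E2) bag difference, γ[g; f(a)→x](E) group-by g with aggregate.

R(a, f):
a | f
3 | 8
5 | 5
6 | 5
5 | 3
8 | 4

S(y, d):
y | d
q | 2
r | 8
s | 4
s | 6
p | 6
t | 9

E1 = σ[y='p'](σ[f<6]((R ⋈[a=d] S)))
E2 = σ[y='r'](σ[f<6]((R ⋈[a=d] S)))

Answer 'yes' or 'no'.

E1 row counts bottom-up:
  R → 5
  S → 6
  (R ⋈[a=d] S) → 3
  σ[f<6]((R ⋈[a=d] S)) → 3
  σ[y='p'](σ[f<6]((R ⋈[a=d] S))) → 1
E2 row counts bottom-up:
  R → 5
  S → 6
  (R ⋈[a=d] S) → 3
  σ[f<6]((R ⋈[a=d] S)) → 3
  σ[y='r'](σ[f<6]((R ⋈[a=d] S))) → 1

E1 result:
a | f | y | d
6 | 5 | p | 6
E2 result:
a | f | y | d
8 | 4 | r | 8
Witness: (6, 5, 'p', 6) appears 1× in E1 but 0× in E2.

no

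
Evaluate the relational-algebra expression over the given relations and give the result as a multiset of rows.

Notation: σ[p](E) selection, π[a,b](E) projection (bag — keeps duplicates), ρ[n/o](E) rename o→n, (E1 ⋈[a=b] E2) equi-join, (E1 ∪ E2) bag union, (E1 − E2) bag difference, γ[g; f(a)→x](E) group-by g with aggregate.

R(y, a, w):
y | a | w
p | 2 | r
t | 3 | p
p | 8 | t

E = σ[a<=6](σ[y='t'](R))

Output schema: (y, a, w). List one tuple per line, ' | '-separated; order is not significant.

Subexpression sizes:
  R → 3
  σ[y='t'](R) → 1
  σ[a<=6](σ[y='t'](R)) → 1

== RESULT ==
y | a | w
t | 3 | p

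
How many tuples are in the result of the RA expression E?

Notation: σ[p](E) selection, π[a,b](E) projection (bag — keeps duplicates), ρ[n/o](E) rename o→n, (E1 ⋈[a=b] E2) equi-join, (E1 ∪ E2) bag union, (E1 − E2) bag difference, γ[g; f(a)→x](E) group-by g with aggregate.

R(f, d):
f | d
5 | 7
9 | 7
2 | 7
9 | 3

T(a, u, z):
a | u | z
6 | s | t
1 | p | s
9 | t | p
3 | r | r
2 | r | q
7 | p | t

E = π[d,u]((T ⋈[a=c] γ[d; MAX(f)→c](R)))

Per-node cardinality:
  T → 6
  R → 4
  γ[d; MAX(f)→c](R) → 2
  (T ⋈[a=c] γ[d; MAX(f)→c](R)) → 2
  π[d,u]((T ⋈[a=c] γ[d; MAX(f)→c](R))) → 2

|E| = 2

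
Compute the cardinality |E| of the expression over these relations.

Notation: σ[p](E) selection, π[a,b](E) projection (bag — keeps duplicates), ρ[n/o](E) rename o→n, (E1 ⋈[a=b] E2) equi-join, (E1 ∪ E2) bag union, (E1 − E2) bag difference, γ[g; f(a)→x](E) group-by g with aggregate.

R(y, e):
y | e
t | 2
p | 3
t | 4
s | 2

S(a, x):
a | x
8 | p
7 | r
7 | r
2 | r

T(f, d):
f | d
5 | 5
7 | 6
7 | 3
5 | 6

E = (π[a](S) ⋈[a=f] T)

Row counts bottom-up:
  S → 4
  π[a](S) → 4
  T → 4
  (π[a](S) ⋈[a=f] T) → 4

|E| = 4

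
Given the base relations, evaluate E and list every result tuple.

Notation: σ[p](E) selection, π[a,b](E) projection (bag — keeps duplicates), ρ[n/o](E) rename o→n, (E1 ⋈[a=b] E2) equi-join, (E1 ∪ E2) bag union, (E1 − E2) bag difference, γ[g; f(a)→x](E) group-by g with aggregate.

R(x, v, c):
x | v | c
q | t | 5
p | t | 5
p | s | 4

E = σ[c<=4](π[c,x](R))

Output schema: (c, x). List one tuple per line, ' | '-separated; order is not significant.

Subexpression sizes:
  R → 3
  π[c,x](R) → 3
  σ[c<=4](π[c,x](R)) → 1

== RESULT ==
c | x
4 | p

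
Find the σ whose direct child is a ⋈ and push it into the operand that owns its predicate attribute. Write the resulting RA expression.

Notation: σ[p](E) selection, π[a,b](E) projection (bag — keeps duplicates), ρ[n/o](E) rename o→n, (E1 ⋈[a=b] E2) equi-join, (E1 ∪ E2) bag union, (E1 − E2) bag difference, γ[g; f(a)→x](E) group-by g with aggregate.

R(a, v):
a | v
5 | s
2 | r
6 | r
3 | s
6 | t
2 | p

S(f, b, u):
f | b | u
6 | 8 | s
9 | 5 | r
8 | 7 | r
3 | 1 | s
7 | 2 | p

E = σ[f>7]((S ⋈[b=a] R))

σ filters on f, owned by the left side.
E' = (σ[f>7](S) ⋈[b=a] R)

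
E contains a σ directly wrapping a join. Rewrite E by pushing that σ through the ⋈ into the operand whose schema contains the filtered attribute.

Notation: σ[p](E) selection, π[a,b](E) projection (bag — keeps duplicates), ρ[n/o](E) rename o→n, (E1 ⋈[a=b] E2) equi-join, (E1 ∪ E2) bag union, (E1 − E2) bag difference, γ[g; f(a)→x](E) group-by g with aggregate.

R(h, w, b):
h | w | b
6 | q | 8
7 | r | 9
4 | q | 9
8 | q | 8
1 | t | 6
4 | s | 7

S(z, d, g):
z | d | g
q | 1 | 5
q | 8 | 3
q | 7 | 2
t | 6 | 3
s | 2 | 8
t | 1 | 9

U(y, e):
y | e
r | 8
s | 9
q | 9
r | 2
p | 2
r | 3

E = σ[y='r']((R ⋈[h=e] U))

σ filters on y, owned by the right side.
E' = (R ⋈[h=e] σ[y='r'](U))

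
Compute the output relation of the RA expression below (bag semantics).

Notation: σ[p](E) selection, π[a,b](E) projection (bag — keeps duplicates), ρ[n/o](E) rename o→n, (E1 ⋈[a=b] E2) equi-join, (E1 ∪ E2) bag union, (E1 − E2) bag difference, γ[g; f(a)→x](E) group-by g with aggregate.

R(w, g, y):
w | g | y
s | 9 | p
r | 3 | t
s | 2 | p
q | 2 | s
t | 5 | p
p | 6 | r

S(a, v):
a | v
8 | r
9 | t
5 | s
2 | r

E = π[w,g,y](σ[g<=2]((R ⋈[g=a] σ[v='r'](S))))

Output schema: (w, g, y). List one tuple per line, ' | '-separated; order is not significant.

Per-node cardinality:
  R → 6
  S → 4
  σ[v='r'](S) → 2
  (R ⋈[g=a] σ[v='r'](S)) → 2
  σ[g<=2]((R ⋈[g=a] σ[v='r'](S))) → 2
  π[w,g,y](σ[g<=2]((R ⋈[g=a] σ[v='r'](S)))) → 2

== RESULT ==
w | g | y
q | 2 | s
s | 2 | p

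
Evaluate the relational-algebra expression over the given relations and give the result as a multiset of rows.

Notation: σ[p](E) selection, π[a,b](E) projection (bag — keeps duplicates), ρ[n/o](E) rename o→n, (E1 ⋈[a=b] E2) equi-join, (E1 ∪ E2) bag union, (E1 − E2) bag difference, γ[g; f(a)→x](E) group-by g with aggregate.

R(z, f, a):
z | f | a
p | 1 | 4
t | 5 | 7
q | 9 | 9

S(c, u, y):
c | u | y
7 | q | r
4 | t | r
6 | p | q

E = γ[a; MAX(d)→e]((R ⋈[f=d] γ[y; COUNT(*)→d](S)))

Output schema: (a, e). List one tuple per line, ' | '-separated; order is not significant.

Per-node cardinality:
  R → 3
  S → 3
  γ[y; COUNT(*)→d](S) → 2
  (R ⋈[f=d] γ[y; COUNT(*)→d](S)) → 1
  γ[a; MAX(d)→e]((R ⋈[f=d] γ[y; COUNT(*)→d](S))) → 1

== RESULT ==
a | e
4 | 1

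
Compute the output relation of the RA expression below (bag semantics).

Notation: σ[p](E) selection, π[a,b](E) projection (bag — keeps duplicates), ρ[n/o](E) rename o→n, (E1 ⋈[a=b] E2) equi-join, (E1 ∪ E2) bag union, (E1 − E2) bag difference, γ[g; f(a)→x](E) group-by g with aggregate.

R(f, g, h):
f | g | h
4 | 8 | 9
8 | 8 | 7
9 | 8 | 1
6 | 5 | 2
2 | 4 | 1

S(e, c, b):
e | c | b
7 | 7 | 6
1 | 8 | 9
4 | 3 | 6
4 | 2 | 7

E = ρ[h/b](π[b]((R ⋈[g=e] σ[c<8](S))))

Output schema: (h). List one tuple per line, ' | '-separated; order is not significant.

Per-node cardinality:
  R → 5
  S → 4
  σ[c<8](S) → 3
  (R ⋈[g=e] σ[c<8](S)) → 2
  π[b]((R ⋈[g=e] σ[c<8](S))) → 2
  ρ[h/b](π[b]((R ⋈[g=e] σ[c<8](S)))) → 2

== RESULT ==
h
6
7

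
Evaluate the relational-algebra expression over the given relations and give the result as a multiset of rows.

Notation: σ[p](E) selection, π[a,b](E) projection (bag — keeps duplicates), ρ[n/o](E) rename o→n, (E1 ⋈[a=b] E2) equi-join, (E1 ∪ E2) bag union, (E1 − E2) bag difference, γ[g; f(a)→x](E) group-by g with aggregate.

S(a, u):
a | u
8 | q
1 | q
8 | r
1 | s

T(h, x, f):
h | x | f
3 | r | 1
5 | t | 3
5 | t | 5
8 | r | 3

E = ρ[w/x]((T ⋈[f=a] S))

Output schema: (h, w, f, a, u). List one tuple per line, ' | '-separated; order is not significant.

Per-node cardinality:
  T → 4
  S → 4
  (T ⋈[f=a] S) → 2
  ρ[w/x]((T ⋈[f=a] S)) → 2

== RESULT ==
h | w | f | a | u
3 | r | 1 | 1 | q
3 | r | 1 | 1 | s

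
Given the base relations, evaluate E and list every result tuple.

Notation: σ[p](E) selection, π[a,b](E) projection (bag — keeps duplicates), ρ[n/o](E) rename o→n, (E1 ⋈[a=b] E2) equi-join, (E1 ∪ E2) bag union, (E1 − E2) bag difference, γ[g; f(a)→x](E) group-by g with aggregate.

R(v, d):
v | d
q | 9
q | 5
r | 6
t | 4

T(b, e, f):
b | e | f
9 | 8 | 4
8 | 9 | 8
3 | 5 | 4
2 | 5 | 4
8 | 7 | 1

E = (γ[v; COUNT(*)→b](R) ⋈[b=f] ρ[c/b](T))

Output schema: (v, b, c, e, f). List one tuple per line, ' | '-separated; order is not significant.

Per-node cardinality:
  R → 4
  γ[v; COUNT(*)→b](R) → 3
  T → 5
  ρ[c/b](T) → 5
  (γ[v; COUNT(*)→b](R) ⋈[b=f] ρ[c/b](T)) → 2

== RESULT ==
v | b | c | e | f
r | 1 | 8 | 7 | 1
t | 1 | 8 | 7 | 1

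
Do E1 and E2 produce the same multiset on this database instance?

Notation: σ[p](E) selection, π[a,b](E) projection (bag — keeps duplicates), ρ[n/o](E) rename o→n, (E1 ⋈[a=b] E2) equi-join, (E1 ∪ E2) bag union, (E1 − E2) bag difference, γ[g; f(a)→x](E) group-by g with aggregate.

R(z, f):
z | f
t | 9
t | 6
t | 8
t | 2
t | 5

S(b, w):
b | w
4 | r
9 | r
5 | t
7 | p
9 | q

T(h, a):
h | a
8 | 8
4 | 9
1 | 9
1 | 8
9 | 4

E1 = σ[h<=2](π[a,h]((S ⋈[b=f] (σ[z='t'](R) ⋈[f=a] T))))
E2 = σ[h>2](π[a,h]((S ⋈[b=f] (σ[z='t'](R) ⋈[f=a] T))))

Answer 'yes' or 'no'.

E1 stepwise |·|:
  S → 5
  R → 5
  σ[z='t'](R) → 5
  T → 5
  (σ[z='t'](R) ⋈[f=a] T) → 4
  (S ⋈[b=f] (σ[z='t'](R) ⋈[f=a] T)) → 4
  π[a,h]((S ⋈[b=f] (σ[z='t'](R) ⋈[f=a] T))) → 4
  σ[h<=2](π[a,h]((S ⋈[b=f] (σ[z='t'](R) ⋈[f=a] T)))) → 2
E2 stepwise |·|:
  S → 5
  R → 5
  σ[z='t'](R) → 5
  T → 5
  (σ[z='t'](R) ⋈[f=a] T) → 4
  (S ⋈[b=f] (σ[z='t'](R) ⋈[f=a] T)) → 4
  π[a,h]((S ⋈[b=f] (σ[z='t'](R) ⋈[f=a] T))) → 4
  σ[h>2](π[a,h]((S ⋈[b=f] (σ[z='t'](R) ⋈[f=a] T)))) → 2

E1 result:
a | h
9 | 1
9 | 1
E2 result:
a | h
9 | 4
9 | 4
Witness: (9, 1) appears 2× in E1 but 0× in E2.

no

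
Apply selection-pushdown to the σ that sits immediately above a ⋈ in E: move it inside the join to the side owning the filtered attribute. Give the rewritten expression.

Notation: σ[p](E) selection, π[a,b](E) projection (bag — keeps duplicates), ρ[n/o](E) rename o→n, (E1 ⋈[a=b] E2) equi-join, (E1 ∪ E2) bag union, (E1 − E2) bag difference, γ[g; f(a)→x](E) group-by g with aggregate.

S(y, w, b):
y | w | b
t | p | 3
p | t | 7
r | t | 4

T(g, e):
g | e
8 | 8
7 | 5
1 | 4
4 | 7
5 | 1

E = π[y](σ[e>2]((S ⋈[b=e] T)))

σ filters on e, owned by the right side.
E' = π[y]((S ⋈[b=e] σ[e>2](T)))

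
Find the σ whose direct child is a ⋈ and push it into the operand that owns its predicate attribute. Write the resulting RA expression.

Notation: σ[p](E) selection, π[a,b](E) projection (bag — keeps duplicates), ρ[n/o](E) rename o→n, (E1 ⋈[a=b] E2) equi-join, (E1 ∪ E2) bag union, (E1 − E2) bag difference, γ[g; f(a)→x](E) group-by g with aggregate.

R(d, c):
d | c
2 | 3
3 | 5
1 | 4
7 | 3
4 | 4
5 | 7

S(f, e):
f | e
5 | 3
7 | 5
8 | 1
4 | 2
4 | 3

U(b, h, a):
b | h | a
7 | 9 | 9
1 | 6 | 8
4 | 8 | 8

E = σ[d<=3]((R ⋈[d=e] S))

σ filters on d, owned by the left side.
E' = (σ[d<=3](R) ⋈[d=e] S)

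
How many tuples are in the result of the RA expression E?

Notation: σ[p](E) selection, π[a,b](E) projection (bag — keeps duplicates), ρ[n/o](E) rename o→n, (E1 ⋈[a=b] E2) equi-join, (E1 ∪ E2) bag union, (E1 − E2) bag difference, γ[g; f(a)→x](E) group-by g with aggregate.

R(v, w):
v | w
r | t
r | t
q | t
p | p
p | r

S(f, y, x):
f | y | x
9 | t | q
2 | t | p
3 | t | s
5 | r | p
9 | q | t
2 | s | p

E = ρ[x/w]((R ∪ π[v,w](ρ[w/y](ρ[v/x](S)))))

Per-node cardinality:
  R → 5
  S → 6
  ρ[v/x](S) → 6
  ρ[w/y](ρ[v/x](S)) → 6
  π[v,w](ρ[w/y](ρ[v/x](S))) → 6
  (R ∪ π[v,w](ρ[w/y](ρ[v/x](S)))) → 11
  ρ[x/w]((R ∪ π[v,w](ρ[w/y](ρ[v/x](S))))) → 11

|E| = 11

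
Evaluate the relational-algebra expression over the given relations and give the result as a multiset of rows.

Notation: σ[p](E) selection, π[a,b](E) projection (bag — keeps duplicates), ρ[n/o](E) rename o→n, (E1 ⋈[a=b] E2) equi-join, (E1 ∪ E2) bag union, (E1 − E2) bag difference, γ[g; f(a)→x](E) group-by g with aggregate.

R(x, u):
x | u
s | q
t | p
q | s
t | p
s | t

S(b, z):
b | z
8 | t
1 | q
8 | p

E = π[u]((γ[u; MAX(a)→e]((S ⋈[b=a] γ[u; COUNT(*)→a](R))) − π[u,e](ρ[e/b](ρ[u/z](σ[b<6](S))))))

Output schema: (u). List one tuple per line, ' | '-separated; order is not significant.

Stepwise |·|:
  S → 3
  R → 5
  γ[u; COUNT(*)→a](R) → 4
  (S ⋈[b=a] γ[u; COUNT(*)→a](R)) → 3
  γ[u; MAX(a)→e]((S ⋈[b=a] γ[u; COUNT(*)→a](R))) → 3
  S → 3
  σ[b<6](S) → 1
  ρ[u/z](σ[b<6](S)) → 1
  ρ[e/b](ρ[u/z](σ[b<6](S))) → 1
  π[u,e](ρ[e/b](ρ[u/z](σ[b<6](S)))) → 1
  (γ[u; MAX(a)→e]((S ⋈[b=a] γ[u; COUNT(*)→a](R))) − π[u,e](ρ[e/b](ρ[u/z](σ[b<6](S))))) → 2
  π[u]((γ[u; MAX(a)→e]((S ⋈[b=a] γ[u; COUNT(*)→a](R))) − π[u,e](ρ[e/b](ρ[u/z](σ[b<6](S)))))) → 2

== RESULT ==
u
s
t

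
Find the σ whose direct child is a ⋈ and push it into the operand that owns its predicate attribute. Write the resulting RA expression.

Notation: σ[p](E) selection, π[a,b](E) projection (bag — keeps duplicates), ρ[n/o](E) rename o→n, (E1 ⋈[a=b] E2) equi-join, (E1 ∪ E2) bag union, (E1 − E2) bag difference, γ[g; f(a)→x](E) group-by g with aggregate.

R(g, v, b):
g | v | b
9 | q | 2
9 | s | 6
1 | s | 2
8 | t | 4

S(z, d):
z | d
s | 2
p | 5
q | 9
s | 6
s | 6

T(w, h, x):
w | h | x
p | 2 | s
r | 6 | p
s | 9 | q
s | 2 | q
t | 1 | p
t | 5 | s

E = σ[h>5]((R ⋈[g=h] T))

σ filters on h, owned by the right side.
E' = (R ⋈[g=h] σ[h>5](T))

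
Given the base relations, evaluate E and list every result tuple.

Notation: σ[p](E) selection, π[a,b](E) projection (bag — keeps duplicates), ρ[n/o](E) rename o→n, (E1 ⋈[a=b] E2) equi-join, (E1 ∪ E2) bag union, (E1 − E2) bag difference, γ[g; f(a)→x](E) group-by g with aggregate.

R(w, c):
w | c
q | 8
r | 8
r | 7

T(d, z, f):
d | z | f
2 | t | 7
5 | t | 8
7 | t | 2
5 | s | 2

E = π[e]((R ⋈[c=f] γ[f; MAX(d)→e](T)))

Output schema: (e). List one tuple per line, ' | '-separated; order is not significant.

Subexpression sizes:
  R → 3
  T → 4
  γ[f; MAX(d)→e](T) → 3
  (R ⋈[c=f] γ[f; MAX(d)→e](T)) → 3
  π[e]((R ⋈[c=f] γ[f; MAX(d)→e](T))) → 3

== RESULT ==
e
2
5
5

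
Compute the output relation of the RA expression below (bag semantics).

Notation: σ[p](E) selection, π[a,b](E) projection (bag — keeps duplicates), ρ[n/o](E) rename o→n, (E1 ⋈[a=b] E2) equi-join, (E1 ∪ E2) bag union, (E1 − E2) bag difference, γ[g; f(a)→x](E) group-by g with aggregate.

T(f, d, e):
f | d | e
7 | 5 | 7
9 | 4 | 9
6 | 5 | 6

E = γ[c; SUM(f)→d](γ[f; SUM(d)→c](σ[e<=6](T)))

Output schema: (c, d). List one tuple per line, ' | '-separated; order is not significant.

Subexpression sizes:
  T → 3
  σ[e<=6](T) → 1
  γ[f; SUM(d)→c](σ[e<=6](T)) → 1
  γ[c; SUM(f)→d](γ[f; SUM(d)→c](σ[e<=6](T))) → 1

== RESULT ==
c | d
5 | 6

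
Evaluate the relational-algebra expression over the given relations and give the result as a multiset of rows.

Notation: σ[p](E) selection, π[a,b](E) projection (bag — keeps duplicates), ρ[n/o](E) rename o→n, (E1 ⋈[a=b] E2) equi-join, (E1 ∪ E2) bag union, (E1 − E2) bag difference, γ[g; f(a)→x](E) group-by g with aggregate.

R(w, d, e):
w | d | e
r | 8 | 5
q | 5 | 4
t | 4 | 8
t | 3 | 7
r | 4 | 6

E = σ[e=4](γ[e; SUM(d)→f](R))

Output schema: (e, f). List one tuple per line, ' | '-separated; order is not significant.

Per-node cardinality:
  R → 5
  γ[e; SUM(d)→f](R) → 5
  σ[e=4](γ[e; SUM(d)→f](R)) → 1

== RESULT ==
e | f
4 | 5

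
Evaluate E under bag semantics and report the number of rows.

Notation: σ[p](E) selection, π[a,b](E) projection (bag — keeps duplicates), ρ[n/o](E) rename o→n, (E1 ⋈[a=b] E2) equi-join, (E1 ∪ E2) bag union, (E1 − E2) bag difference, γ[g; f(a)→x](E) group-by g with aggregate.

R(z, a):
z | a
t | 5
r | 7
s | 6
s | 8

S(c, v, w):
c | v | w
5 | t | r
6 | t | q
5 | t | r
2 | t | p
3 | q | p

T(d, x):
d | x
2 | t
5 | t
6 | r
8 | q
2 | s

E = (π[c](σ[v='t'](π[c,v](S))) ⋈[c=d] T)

Row counts bottom-up:
  S → 5
  π[c,v](S) → 5
  σ[v='t'](π[c,v](S)) → 4
  π[c](σ[v='t'](π[c,v](S))) → 4
  T → 5
  (π[c](σ[v='t'](π[c,v](S))) ⋈[c=d] T) → 5

|E| = 5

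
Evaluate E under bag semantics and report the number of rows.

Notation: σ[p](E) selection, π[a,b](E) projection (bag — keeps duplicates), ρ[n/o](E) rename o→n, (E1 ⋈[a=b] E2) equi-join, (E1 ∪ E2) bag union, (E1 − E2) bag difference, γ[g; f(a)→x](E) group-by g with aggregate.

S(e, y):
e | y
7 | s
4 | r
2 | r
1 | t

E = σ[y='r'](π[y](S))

Row counts bottom-up:
  S → 4
  π[y](S) → 4
  σ[y='r'](π[y](S)) → 2

|E| = 2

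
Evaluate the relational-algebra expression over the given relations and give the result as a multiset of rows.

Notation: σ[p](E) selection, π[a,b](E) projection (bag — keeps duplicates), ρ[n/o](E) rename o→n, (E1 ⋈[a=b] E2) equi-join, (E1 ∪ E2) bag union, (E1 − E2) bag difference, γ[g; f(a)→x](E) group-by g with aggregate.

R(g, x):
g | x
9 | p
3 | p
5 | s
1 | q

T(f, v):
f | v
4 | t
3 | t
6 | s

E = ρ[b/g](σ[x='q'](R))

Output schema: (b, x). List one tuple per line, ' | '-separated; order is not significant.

Row counts bottom-up:
  R → 4
  σ[x='q'](R) → 1
  ρ[b/g](σ[x='q'](R)) → 1

== RESULT ==
b | x
1 | q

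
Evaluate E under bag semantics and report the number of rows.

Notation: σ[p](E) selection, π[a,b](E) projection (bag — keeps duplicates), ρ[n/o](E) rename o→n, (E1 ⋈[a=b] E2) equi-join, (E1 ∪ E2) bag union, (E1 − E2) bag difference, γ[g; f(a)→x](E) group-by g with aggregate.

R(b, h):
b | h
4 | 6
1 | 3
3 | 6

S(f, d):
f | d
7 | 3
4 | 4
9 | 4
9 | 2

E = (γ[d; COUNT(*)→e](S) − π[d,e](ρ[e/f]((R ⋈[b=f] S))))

Per-node cardinality:
  S → 4
  γ[d; COUNT(*)→e](S) → 3
  R → 3
  S → 4
  (R ⋈[b=f] S) → 1
  ρ[e/f]((R ⋈[b=f] S)) → 1
  π[d,e](ρ[e/f]((R ⋈[b=f] S))) → 1
  (γ[d; COUNT(*)→e](S) − π[d,e](ρ[e/f]((R ⋈[b=f] S)))) → 3

|E| = 3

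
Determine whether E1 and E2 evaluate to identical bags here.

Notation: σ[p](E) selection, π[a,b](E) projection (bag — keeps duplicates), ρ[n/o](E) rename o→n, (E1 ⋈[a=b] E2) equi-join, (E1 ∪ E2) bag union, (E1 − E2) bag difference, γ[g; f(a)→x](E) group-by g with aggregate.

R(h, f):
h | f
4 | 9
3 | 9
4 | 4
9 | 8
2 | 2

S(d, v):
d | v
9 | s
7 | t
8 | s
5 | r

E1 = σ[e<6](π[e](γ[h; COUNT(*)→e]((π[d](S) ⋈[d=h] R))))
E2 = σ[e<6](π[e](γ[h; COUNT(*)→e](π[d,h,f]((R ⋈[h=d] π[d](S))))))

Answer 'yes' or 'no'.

E1 per-node cardinality:
  S → 4
  π[d](S) → 4
  R → 5
  (π[d](S) ⋈[d=h] R) → 1
  γ[h; COUNT(*)→e]((π[d](S) ⋈[d=h] R)) → 1
  π[e](γ[h; COUNT(*)→e]((π[d](S) ⋈[d=h] R))) → 1
  σ[e<6](π[e](γ[h; COUNT(*)→e]((π[d](S) ⋈[d=h] R)))) → 1
E2 per-node cardinality:
  R → 5
  S → 4
  π[d](S) → 4
  (R ⋈[h=d] π[d](S)) → 1
  π[d,h,f]((R ⋈[h=d] π[d](S))) → 1
  γ[h; COUNT(*)→e](π[d,h,f]((R ⋈[h=d] π[d](S)))) → 1
  π[e](γ[h; COUNT(*)→e](π[d,h,f]((R ⋈[h=d] π[d](S))))) → 1
  σ[e<6](π[e](γ[h; COUNT(*)→e](π[d,h,f]((R ⋈[h=d] π[d](S)))))) → 1

E1 and E2 produce the same multiset:
e
1

yes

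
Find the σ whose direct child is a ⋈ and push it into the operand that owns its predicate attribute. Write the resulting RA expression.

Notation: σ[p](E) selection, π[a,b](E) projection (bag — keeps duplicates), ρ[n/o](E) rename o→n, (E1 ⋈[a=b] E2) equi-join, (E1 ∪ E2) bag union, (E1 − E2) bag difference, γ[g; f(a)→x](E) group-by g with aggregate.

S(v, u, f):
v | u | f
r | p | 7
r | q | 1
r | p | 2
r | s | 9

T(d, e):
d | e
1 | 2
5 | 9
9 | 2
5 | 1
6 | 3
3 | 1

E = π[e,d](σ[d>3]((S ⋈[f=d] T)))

σ filters on d, owned by the right side.
E' = π[e,d]((S ⋈[f=d] σ[d>3](T)))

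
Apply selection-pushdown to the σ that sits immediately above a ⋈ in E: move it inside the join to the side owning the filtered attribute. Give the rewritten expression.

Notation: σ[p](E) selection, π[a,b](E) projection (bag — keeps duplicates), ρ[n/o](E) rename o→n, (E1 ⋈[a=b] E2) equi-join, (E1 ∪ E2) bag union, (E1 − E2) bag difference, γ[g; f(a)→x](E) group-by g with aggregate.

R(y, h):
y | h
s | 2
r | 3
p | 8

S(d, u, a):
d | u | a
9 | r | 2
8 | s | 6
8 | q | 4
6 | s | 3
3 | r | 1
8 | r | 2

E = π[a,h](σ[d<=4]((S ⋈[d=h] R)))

σ filters on d, owned by the left side.
E' = π[a,h]((σ[d<=4](S) ⋈[d=h] R))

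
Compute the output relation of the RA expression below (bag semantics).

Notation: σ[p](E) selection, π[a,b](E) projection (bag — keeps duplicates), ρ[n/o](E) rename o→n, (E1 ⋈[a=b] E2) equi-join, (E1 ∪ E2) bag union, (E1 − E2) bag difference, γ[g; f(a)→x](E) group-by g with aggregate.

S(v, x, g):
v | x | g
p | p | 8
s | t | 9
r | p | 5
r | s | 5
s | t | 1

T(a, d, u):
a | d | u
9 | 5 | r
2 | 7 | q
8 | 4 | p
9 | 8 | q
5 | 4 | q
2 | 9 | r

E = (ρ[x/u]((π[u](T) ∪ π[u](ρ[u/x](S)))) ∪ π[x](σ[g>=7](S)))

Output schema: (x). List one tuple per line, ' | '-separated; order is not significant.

Per-node cardinality:
  T → 6
  π[u](T) → 6
  S → 5
  ρ[u/x](S) → 5
  π[u](ρ[u/x](S)) → 5
  (π[u](T) ∪ π[u](ρ[u/x](S))) → 11
  ρ[x/u]((π[u](T) ∪ π[u](ρ[u/x](S)))) → 11
  S → 5
  σ[g>=7](S) → 2
  π[x](σ[g>=7](S)) → 2
  (ρ[x/u]((π[u](T) ∪ π[u](ρ[u/x](S)))) ∪ π[x](σ[g>=7](S))) → 13

== RESULT ==
x
p
p
p
p
q
q
q
r
r
s
t
t
t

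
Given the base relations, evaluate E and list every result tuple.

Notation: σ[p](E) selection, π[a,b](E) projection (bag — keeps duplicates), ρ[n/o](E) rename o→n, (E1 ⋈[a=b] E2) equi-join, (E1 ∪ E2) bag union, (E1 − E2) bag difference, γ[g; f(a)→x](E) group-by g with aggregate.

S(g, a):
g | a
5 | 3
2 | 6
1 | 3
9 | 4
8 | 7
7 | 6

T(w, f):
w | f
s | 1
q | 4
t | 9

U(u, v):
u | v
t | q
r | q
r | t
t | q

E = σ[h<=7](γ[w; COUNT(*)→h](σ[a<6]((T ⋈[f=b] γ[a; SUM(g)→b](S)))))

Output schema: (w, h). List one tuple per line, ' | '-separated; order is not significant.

Stepwise |·|:
  T → 3
  S → 6
  γ[a; SUM(g)→b](S) → 4
  (T ⋈[f=b] γ[a; SUM(g)→b](S)) → 2
  σ[a<6]((T ⋈[f=b] γ[a; SUM(g)→b](S))) → 1
  γ[w; COUNT(*)→h](σ[a<6]((T ⋈[f=b] γ[a; SUM(g)→b](S)))) → 1
  σ[h<=7](γ[w; COUNT(*)→h](σ[a<6]((T ⋈[f=b] γ[a; SUM(g)→b](S))))) → 1

== RESULT ==
w | h
t | 1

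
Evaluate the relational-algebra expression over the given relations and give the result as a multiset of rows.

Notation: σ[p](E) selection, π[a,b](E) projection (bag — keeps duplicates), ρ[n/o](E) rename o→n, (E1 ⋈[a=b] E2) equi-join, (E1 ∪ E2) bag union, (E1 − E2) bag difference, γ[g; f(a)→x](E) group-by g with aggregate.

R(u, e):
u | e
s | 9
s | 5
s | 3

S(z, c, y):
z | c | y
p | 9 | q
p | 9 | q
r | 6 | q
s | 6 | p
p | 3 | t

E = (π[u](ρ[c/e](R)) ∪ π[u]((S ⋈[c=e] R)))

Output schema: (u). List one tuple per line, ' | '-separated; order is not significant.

Subexpression sizes:
  R → 3
  ρ[c/e](R) → 3
  π[u](ρ[c/e](R)) → 3
  S → 5
  R → 3
  (S ⋈[c=e] R) → 3
  π[u]((S ⋈[c=e] R)) → 3
  (π[u](ρ[c/e](R)) ∪ π[u]((S ⋈[c=e] R))) → 6

== RESULT ==
u
s
s
s
s
s
s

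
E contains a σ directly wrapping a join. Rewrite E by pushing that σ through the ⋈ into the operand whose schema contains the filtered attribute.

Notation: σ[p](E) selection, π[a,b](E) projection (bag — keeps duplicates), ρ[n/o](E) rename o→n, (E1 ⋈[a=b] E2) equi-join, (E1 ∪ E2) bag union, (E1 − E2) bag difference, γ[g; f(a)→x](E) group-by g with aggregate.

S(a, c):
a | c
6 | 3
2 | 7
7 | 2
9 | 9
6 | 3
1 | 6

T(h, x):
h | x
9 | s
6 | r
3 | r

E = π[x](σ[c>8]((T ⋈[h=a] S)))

σ filters on c, owned by the right side.
E' = π[x]((T ⋈[h=a] σ[c>8](S)))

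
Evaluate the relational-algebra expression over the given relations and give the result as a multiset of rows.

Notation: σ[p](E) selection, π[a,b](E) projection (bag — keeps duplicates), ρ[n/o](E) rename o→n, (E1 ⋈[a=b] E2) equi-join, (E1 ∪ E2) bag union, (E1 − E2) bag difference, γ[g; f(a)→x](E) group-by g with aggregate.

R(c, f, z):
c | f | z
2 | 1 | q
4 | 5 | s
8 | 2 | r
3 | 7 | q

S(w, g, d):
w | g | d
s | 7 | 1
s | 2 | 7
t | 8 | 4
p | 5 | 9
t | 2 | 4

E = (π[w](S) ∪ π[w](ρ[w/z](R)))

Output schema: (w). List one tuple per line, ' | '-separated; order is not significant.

Row counts bottom-up:
  S → 5
  π[w](S) → 5
  R → 4
  ρ[w/z](R) → 4
  π[w](ρ[w/z](R)) → 4
  (π[w](S) ∪ π[w](ρ[w/z](R))) → 9

== RESULT ==
w
p
q
q
r
s
s
s
t
t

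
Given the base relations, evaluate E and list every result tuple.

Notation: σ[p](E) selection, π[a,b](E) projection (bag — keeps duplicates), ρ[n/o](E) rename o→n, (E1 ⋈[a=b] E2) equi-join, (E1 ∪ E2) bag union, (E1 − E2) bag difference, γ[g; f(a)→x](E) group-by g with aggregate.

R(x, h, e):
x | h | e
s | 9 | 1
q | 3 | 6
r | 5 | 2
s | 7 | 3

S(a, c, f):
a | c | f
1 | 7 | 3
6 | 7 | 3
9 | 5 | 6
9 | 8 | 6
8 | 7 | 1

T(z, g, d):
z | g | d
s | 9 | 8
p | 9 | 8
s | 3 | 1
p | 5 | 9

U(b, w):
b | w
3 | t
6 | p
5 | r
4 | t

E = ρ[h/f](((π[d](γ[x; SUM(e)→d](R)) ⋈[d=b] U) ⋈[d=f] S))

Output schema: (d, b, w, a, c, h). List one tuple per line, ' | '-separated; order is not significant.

Stepwise |·|:
  R → 4
  γ[x; SUM(e)→d](R) → 3
  π[d](γ[x; SUM(e)→d](R)) → 3
  U → 4
  (π[d](γ[x; SUM(e)→d](R)) ⋈[d=b] U) → 2
  S → 5
  ((π[d](γ[x; SUM(e)→d](R)) ⋈[d=b] U) ⋈[d=f] S) → 2
  ρ[h/f](((π[d](γ[x; SUM(e)→d](R)) ⋈[d=b] U) ⋈[d=f] S)) → 2

== RESULT ==
d | b | w | a | c | h
6 | 6 | p | 9 | 5 | 6
6 | 6 | p | 9 | 8 | 6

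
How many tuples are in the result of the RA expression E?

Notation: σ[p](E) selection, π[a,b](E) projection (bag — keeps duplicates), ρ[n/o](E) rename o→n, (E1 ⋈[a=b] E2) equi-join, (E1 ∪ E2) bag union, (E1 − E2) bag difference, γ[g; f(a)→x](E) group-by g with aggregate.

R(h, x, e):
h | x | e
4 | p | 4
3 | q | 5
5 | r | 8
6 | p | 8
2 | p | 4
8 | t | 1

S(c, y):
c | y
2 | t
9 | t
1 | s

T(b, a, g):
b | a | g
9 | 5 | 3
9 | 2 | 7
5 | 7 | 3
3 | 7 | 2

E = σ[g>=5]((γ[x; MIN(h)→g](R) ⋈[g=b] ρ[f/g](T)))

Row counts bottom-up:
  R → 6
  γ[x; MIN(h)→g](R) → 4
  T → 4
  ρ[f/g](T) → 4
  (γ[x; MIN(h)→g](R) ⋈[g=b] ρ[f/g](T)) → 2
  σ[g>=5]((γ[x; MIN(h)→g](R) ⋈[g=b] ρ[f/g](T))) → 1

|E| = 1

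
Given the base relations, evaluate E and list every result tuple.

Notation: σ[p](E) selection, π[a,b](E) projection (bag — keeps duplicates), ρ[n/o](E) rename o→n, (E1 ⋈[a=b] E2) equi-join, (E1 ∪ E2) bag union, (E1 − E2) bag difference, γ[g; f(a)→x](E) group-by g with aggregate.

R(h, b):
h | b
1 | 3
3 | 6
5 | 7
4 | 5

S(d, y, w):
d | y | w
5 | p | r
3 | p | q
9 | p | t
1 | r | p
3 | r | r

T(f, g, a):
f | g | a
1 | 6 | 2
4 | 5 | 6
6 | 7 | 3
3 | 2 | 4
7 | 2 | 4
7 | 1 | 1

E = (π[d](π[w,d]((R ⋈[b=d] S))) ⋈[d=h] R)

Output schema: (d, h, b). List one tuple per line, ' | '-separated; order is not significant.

Stepwise |·|:
  R → 4
  S → 5
  (R ⋈[b=d] S) → 3
  π[w,d]((R ⋈[b=d] S)) → 3
  π[d](π[w,d]((R ⋈[b=d] S))) → 3
  R → 4
  (π[d](π[w,d]((R ⋈[b=d] S))) ⋈[d=h] R) → 3

== RESULT ==
d | h | b
3 | 3 | 6
3 | 3 | 6
5 | 5 | 7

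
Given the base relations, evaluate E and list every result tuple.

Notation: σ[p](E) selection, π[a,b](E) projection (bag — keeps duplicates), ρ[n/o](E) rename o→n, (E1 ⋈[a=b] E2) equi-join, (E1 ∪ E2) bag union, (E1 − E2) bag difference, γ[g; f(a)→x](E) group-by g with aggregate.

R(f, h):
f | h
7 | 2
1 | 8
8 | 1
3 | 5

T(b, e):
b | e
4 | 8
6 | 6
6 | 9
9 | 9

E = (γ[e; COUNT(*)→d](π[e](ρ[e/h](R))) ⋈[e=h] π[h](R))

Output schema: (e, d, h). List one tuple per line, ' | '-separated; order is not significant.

Subexpression sizes:
  R → 4
  ρ[e/h](R) → 4
  π[e](ρ[e/h](R)) → 4
  γ[e; COUNT(*)→d](π[e](ρ[e/h](R))) → 4
  R → 4
  π[h](R) → 4
  (γ[e; COUNT(*)→d](π[e](ρ[e/h](R))) ⋈[e=h] π[h](R)) → 4

== RESULT ==
e | d | h
1 | 1 | 1
2 | 1 | 2
5 | 1 | 5
8 | 1 | 8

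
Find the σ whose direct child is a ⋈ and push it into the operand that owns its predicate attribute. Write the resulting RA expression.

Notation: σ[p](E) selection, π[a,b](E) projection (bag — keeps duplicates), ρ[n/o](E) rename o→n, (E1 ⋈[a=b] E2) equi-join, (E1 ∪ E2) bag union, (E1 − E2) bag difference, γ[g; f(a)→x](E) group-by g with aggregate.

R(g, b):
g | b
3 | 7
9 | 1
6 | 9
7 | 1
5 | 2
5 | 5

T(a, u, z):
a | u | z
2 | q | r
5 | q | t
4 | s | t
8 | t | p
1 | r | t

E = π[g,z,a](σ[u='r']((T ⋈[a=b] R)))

σ filters on u, owned by the left side.
E' = π[g,z,a]((σ[u='r'](T) ⋈[a=b] R))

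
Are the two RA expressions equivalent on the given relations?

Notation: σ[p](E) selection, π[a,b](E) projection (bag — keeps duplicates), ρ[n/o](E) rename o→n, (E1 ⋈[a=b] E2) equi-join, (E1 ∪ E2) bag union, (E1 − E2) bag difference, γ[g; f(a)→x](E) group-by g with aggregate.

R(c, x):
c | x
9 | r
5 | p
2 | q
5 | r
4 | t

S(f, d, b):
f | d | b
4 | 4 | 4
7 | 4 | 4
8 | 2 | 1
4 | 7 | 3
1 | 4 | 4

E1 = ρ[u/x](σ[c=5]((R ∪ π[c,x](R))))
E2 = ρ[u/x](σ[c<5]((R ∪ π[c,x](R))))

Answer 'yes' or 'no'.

E1 stepwise |·|:
  R → 5
  R → 5
  π[c,x](R) → 5
  (R ∪ π[c,x](R)) → 10
  σ[c=5]((R ∪ π[c,x](R))) → 4
  ρ[u/x](σ[c=5]((R ∪ π[c,x](R)))) → 4
E2 stepwise |·|:
  R → 5
  R → 5
  π[c,x](R) → 5
  (R ∪ π[c,x](R)) → 10
  σ[c<5]((R ∪ π[c,x](R))) → 4
  ρ[u/x](σ[c<5]((R ∪ π[c,x](R)))) → 4

E1 result:
c | u
5 | p
5 | p
5 | r
5 | r
E2 result:
c | u
2 | q
2 | q
4 | t
4 | t
Witness: (4, 't') appears 0× in E1 but 2× in E2.

no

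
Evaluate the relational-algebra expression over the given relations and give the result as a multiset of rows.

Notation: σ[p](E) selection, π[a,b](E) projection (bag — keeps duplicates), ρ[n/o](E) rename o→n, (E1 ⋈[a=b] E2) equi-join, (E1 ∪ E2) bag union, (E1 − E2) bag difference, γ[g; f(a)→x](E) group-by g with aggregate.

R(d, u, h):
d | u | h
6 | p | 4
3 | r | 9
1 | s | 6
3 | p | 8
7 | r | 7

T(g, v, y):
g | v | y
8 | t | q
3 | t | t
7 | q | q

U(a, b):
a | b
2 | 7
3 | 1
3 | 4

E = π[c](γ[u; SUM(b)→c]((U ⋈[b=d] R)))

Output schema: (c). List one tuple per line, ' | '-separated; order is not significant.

Stepwise |·|:
  U → 3
  R → 5
  (U ⋈[b=d] R) → 2
  γ[u; SUM(b)→c]((U ⋈[b=d] R)) → 2
  π[c](γ[u; SUM(b)→c]((U ⋈[b=d] R))) → 2

== RESULT ==
c
1
7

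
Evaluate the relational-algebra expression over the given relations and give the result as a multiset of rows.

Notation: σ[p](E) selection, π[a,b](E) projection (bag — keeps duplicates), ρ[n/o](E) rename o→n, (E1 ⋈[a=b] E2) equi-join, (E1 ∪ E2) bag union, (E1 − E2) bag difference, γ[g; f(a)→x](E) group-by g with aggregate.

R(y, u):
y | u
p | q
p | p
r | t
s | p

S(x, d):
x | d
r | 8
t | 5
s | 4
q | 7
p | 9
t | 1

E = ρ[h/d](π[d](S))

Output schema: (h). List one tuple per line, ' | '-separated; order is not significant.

Row counts bottom-up:
  S → 6
  π[d](S) → 6
  ρ[h/d](π[d](S)) → 6

== RESULT ==
h
1
4
5
7
8
9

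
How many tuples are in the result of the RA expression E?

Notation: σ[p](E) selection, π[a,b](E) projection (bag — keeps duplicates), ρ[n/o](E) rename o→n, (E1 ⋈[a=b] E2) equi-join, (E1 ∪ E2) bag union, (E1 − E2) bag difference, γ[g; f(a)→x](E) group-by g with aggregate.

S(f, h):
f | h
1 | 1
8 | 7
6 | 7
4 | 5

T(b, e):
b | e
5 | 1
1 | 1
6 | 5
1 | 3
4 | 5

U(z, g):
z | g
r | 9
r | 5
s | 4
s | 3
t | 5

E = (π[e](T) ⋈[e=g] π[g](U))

Stepwise |·|:
  T → 5
  π[e](T) → 5
  U → 5
  π[g](U) → 5
  (π[e](T) ⋈[e=g] π[g](U)) → 5

|E| = 5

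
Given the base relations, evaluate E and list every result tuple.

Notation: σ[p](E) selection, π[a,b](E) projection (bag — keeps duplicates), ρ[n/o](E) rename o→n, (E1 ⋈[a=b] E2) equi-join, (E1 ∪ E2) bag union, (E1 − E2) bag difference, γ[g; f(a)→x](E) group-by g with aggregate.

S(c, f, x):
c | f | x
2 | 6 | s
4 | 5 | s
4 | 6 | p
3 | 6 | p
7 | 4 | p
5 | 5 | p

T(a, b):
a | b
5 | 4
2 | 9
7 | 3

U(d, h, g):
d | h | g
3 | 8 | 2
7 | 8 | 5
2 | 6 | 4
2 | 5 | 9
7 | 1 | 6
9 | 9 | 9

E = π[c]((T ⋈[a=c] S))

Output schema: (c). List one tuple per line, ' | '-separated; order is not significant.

Subexpression sizes:
  T → 3
  S → 6
  (T ⋈[a=c] S) → 3
  π[c]((T ⋈[a=c] S)) → 3

== RESULT ==
c
2
5
7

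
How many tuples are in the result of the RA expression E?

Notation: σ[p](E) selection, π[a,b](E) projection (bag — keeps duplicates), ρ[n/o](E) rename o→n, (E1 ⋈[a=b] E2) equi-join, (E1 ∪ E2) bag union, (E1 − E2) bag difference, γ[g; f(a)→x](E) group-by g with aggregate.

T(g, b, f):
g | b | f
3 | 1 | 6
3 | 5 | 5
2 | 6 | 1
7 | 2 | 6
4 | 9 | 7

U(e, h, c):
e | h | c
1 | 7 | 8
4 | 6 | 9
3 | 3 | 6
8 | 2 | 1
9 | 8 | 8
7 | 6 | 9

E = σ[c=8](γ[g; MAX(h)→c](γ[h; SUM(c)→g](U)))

Stepwise |·|:
  U → 6
  γ[h; SUM(c)→g](U) → 5
  γ[g; MAX(h)→c](γ[h; SUM(c)→g](U)) → 4
  σ[c=8](γ[g; MAX(h)→c](γ[h; SUM(c)→g](U))) → 1

|E| = 1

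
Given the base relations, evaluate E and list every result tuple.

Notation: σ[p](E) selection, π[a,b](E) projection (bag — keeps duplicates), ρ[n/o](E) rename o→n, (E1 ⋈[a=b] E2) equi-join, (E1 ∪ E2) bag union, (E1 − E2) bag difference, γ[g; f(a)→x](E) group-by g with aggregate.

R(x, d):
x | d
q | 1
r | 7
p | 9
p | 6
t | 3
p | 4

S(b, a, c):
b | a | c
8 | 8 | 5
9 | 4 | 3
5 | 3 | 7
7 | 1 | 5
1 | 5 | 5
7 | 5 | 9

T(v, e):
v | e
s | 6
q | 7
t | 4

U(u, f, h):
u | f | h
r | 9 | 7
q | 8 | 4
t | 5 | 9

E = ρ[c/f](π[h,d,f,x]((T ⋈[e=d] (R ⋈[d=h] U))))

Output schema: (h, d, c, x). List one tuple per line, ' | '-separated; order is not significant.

Stepwise |·|:
  T → 3
  R → 6
  U → 3
  (R ⋈[d=h] U) → 3
  (T ⋈[e=d] (R ⋈[d=h] U)) → 2
  π[h,d,f,x]((T ⋈[e=d] (R ⋈[d=h] U))) → 2
  ρ[c/f](π[h,d,f,x]((T ⋈[e=d] (R ⋈[d=h] U)))) → 2

== RESULT ==
h | d | c | x
4 | 4 | 8 | p
7 | 7 | 9 | r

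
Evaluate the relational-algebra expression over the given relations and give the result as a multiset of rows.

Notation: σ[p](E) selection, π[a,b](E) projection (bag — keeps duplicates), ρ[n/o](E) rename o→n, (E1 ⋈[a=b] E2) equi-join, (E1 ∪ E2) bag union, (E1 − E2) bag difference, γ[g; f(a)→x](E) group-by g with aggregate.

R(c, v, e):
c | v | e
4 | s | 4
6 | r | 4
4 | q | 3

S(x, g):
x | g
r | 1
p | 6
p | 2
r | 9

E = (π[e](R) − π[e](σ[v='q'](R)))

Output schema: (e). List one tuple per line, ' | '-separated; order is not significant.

Subexpression sizes:
  R → 3
  π[e](R) → 3
  R → 3
  σ[v='q'](R) → 1
  π[e](σ[v='q'](R)) → 1
  (π[e](R) − π[e](σ[v='q'](R))) → 2

== RESULT ==
e
4
4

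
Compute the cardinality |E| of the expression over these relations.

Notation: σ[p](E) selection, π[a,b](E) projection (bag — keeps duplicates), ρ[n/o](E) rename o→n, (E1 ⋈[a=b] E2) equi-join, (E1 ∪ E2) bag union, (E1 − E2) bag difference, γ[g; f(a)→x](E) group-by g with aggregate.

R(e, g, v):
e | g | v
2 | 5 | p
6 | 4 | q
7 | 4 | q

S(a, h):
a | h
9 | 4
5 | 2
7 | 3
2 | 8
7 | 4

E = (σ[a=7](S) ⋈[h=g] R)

Subexpression sizes:
  S → 5
  σ[a=7](S) → 2
  R → 3
  (σ[a=7](S) ⋈[h=g] R) → 2

|E| = 2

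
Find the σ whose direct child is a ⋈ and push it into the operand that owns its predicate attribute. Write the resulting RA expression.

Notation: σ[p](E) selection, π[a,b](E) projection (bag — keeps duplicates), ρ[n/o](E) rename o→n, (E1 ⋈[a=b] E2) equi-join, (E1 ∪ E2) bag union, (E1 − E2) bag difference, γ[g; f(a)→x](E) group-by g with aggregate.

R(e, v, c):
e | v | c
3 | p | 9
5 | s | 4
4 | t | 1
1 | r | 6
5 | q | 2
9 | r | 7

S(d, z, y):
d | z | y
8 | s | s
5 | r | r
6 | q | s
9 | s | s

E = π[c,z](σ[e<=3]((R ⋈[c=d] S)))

σ filters on e, owned by the left side.
E' = π[c,z]((σ[e<=3](R) ⋈[c=d] S))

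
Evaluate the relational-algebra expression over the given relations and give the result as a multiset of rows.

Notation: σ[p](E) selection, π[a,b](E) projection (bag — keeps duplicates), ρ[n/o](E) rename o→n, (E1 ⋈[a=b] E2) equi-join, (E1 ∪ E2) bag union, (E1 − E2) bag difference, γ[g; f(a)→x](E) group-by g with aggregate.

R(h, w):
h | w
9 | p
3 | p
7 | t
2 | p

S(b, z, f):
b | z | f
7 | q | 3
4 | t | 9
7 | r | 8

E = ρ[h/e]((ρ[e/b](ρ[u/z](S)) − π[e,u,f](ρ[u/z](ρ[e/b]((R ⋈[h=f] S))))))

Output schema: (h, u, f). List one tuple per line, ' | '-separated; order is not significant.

Stepwise |·|:
  S → 3
  ρ[u/z](S) → 3
  ρ[e/b](ρ[u/z](S)) → 3
  R → 4
  S → 3
  (R ⋈[h=f] S) → 2
  ρ[e/b]((R ⋈[h=f] S)) → 2
  ρ[u/z](ρ[e/b]((R ⋈[h=f] S))) → 2
  π[e,u,f](ρ[u/z](ρ[e/b]((R ⋈[h=f] S)))) → 2
  (ρ[e/b](ρ[u/z](S)) − π[e,u,f](ρ[u/z](ρ[e/b]((R ⋈[h=f] S))))) → 1
  ρ[h/e]((ρ[e/b](ρ[u/z](S)) − π[e,u,f](ρ[u/z](ρ[e/b]((R ⋈[h=f] S)))))) → 1

== RESULT ==
h | u | f
7 | r | 8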